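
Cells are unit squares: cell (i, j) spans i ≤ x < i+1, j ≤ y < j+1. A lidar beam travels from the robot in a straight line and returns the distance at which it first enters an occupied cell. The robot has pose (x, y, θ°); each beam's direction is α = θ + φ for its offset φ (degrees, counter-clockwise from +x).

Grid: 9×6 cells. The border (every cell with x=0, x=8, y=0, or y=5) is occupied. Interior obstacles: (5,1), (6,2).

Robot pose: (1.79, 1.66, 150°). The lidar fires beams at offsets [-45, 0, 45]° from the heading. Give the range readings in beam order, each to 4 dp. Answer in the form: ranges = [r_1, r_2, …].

ranges = [3.0523, 0.9122, 0.8179]

beam 1: φ=-45°, α=105°
  dir = (cos 105°, sin 105°) = (-0.2588, 0.9659); from cell (1,1)
  next x-line at t=3.0523, next y-line at t=0.3520; Δt_x=3.8637, Δt_y=1.0353
    y: enter (1,2) at t=0.3520
    y: enter (1,3) at t=1.3873
    y: enter (1,4) at t=2.4225
    x: enter (0,4) at t=3.0523 ← occupied
  → r_1 = 3.0523
beam 2: φ=0°, α=150°
  dir = (cos 150°, sin 150°) = (-0.8660, 0.5000); from cell (1,1)
  next x-line at t=0.9122, next y-line at t=0.6800; Δt_x=1.1547, Δt_y=2.0000
    y: enter (1,2) at t=0.6800
    x: enter (0,2) at t=0.9122 ← occupied
  → r_2 = 0.9122
beam 3: φ=45°, α=195°
  dir = (cos 195°, sin 195°) = (-0.9659, -0.2588); from cell (1,1)
  next x-line at t=0.8179, next y-line at t=2.5500; Δt_x=1.0353, Δt_y=3.8637
    x: enter (0,1) at t=0.8179 ← occupied
  → r_3 = 0.8179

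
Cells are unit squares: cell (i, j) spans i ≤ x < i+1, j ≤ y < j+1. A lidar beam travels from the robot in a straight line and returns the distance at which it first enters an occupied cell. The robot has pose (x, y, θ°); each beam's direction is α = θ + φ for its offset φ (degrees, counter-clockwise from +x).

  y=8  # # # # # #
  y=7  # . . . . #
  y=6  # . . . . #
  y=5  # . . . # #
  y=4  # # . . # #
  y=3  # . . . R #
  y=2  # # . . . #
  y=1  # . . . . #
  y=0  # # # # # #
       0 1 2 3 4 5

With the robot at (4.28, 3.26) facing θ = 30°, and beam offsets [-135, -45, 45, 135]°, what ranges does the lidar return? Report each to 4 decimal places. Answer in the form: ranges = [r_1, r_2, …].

ranges = [2.3397, 0.7454, 0.7661, 2.8591]

beam 1: φ=-135°, α=255°
  dir = (cos 255°, sin 255°) = (-0.2588, -0.9659); from cell (4,3)
  next x-line at t=1.0818, next y-line at t=0.2692; Δt_x=3.8637, Δt_y=1.0353
    y: enter (4,2) at t=0.2692
    x: enter (3,2) at t=1.0818
    y: enter (3,1) at t=1.3044
    y: enter (3,0) at t=2.3397 ← occupied
  → r_1 = 2.3397
beam 2: φ=-45°, α=345°
  dir = (cos 345°, sin 345°) = (0.9659, -0.2588); from cell (4,3)
  next x-line at t=0.7454, next y-line at t=1.0046; Δt_x=1.0353, Δt_y=3.8637
    x: enter (5,3) at t=0.7454 ← occupied
  → r_2 = 0.7454
beam 3: φ=45°, α=75°
  dir = (cos 75°, sin 75°) = (0.2588, 0.9659); from cell (4,3)
  next x-line at t=2.7819, next y-line at t=0.7661; Δt_x=3.8637, Δt_y=1.0353
    y: enter (4,4) at t=0.7661 ← occupied
  → r_3 = 0.7661
beam 4: φ=135°, α=165°
  dir = (cos 165°, sin 165°) = (-0.9659, 0.2588); from cell (4,3)
  next x-line at t=0.2899, next y-line at t=2.8591; Δt_x=1.0353, Δt_y=3.8637
    x: enter (3,3) at t=0.2899
    x: enter (2,3) at t=1.3252
    x: enter (1,3) at t=2.3604
    y: enter (1,4) at t=2.8591 ← occupied
  → r_4 = 2.8591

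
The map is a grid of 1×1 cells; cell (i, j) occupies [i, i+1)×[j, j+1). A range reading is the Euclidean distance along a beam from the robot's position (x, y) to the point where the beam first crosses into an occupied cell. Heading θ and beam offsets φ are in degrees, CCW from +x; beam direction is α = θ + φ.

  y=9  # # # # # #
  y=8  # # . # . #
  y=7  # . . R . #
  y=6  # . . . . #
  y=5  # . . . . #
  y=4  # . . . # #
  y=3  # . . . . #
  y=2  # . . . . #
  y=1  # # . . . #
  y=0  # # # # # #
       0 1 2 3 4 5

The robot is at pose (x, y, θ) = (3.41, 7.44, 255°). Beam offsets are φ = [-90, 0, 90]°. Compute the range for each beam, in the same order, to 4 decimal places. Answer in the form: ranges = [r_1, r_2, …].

ranges = [2.1637, 5.6319, 1.6461]

beam 1: φ=-90°, α=165°
  cosα=-0.9659 sinα=0.2588 | (3,7) | tMaxX 0.4245 tMaxY 2.1637 | tΔX 1.0353 tΔY 3.8637
    t=0.4245 [x] (2,7)
    t=1.4597 [x] (1,7)
    t=2.1637 [y] (1,8) — stop
  → r_1 = 2.1637
beam 2: φ=0°, α=255°
  cosα=-0.2588 sinα=-0.9659 | (3,7) | tMaxX 1.5841 tMaxY 0.4555 | tΔX 3.8637 tΔY 1.0353
    t=0.4555 [y] (3,6)
    t=1.4908 [y] (3,5)
    t=1.5841 [x] (2,5)
    t=2.5261 [y] (2,4)
    t=3.5614 [y] (2,3)
    t=4.5966 [y] (2,2)
    t=5.4478 [x] (1,2)
    t=5.6319 [y] (1,1) — stop
  → r_2 = 5.6319
beam 3: φ=90°, α=345°
  cosα=0.9659 sinα=-0.2588 | (3,7) | tMaxX 0.6108 tMaxY 1.7000 | tΔX 1.0353 tΔY 3.8637
    t=0.6108 [x] (4,7)
    t=1.6461 [x] (5,7) — stop
  → r_3 = 1.6461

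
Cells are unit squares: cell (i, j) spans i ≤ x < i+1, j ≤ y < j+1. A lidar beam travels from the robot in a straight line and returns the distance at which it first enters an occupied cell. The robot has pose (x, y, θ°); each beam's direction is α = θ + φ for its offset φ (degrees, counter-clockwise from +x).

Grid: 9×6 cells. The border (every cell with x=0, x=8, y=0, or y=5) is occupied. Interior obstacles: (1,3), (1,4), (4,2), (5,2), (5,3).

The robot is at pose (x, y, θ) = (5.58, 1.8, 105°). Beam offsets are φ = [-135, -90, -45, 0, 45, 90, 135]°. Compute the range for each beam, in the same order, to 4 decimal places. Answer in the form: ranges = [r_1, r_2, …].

beam 1: φ=-135°, α=330°
  dir = (cos 330°, sin 330°) = (0.8660, -0.5000); from cell (5,1)
  next x-line at t=0.4850, next y-line at t=1.6000; Δt_x=1.1547, Δt_y=2.0000
    x: enter (6,1) at t=0.4850
    y: enter (6,0) at t=1.6000 ← occupied
  → r_1 = 1.6000
beam 2: φ=-90°, α=15°
  dir = (cos 15°, sin 15°) = (0.9659, 0.2588); from cell (5,1)
  next x-line at t=0.4348, next y-line at t=0.7727; Δt_x=1.0353, Δt_y=3.8637
    x: enter (6,1) at t=0.4348
    y: enter (6,2) at t=0.7727
    x: enter (7,2) at t=1.4701
    x: enter (8,2) at t=2.5054 ← occupied
  → r_2 = 2.5054
beam 3: φ=-45°, α=60°
  dir = (cos 60°, sin 60°) = (0.5000, 0.8660); from cell (5,1)
  next x-line at t=0.8400, next y-line at t=0.2309; Δt_x=2.0000, Δt_y=1.1547
    y: enter (5,2) at t=0.2309 ← occupied
  → r_3 = 0.2309
beam 4: φ=0°, α=105°
  dir = (cos 105°, sin 105°) = (-0.2588, 0.9659); from cell (5,1)
  next x-line at t=2.2409, next y-line at t=0.2071; Δt_x=3.8637, Δt_y=1.0353
    y: enter (5,2) at t=0.2071 ← occupied
  → r_4 = 0.2071
beam 5: φ=45°, α=150°
  dir = (cos 150°, sin 150°) = (-0.8660, 0.5000); from cell (5,1)
  next x-line at t=0.6697, next y-line at t=0.4000; Δt_x=1.1547, Δt_y=2.0000
    y: enter (5,2) at t=0.4000 ← occupied
  → r_5 = 0.4000
beam 6: φ=90°, α=195°
  dir = (cos 195°, sin 195°) = (-0.9659, -0.2588); from cell (5,1)
  next x-line at t=0.6005, next y-line at t=3.0910; Δt_x=1.0353, Δt_y=3.8637
    x: enter (4,1) at t=0.6005
    x: enter (3,1) at t=1.6357
    x: enter (2,1) at t=2.6710
    y: enter (2,0) at t=3.0910 ← occupied
  → r_6 = 3.0910
beam 7: φ=135°, α=240°
  dir = (cos 240°, sin 240°) = (-0.5000, -0.8660); from cell (5,1)
  next x-line at t=1.1600, next y-line at t=0.9238; Δt_x=2.0000, Δt_y=1.1547
    y: enter (5,0) at t=0.9238 ← occupied
  → r_7 = 0.9238

ranges = [1.6000, 2.5054, 0.2309, 0.2071, 0.4000, 3.0910, 0.9238]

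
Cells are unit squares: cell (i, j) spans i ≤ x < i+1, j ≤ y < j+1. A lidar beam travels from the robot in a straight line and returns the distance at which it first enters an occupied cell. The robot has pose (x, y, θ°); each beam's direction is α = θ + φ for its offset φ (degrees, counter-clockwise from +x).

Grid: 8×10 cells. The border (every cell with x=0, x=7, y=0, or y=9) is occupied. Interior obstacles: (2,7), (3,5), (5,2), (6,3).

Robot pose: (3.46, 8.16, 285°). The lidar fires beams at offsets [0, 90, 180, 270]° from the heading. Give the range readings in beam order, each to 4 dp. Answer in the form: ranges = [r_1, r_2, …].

ranges = [5.9501, 3.2455, 0.8696, 0.6182]

beam 1: φ=0°, α=285°
  dir = (cos 285°, sin 285°) = (0.2588, -0.9659); from cell (3,8)
  next x-line at t=2.0864, next y-line at t=0.1656; Δt_x=3.8637, Δt_y=1.0353
    y: enter (3,7) at t=0.1656
    y: enter (3,6) at t=1.2009
    x: enter (4,6) at t=2.0864
    y: enter (4,5) at t=2.2362
    y: enter (4,4) at t=3.2715
    y: enter (4,3) at t=4.3067
    y: enter (4,2) at t=5.3420
    x: enter (5,2) at t=5.9501 ← occupied
  → r_1 = 5.9501
beam 2: φ=90°, α=15°
  dir = (cos 15°, sin 15°) = (0.9659, 0.2588); from cell (3,8)
  next x-line at t=0.5590, next y-line at t=3.2455; Δt_x=1.0353, Δt_y=3.8637
    x: enter (4,8) at t=0.5590
    x: enter (5,8) at t=1.5943
    x: enter (6,8) at t=2.6296
    y: enter (6,9) at t=3.2455 ← occupied
  → r_2 = 3.2455
beam 3: φ=180°, α=105°
  dir = (cos 105°, sin 105°) = (-0.2588, 0.9659); from cell (3,8)
  next x-line at t=1.7773, next y-line at t=0.8696; Δt_x=3.8637, Δt_y=1.0353
    y: enter (3,9) at t=0.8696 ← occupied
  → r_3 = 0.8696
beam 4: φ=270°, α=195°
  dir = (cos 195°, sin 195°) = (-0.9659, -0.2588); from cell (3,8)
  next x-line at t=0.4762, next y-line at t=0.6182; Δt_x=1.0353, Δt_y=3.8637
    x: enter (2,8) at t=0.4762
    y: enter (2,7) at t=0.6182 ← occupied
  → r_4 = 0.6182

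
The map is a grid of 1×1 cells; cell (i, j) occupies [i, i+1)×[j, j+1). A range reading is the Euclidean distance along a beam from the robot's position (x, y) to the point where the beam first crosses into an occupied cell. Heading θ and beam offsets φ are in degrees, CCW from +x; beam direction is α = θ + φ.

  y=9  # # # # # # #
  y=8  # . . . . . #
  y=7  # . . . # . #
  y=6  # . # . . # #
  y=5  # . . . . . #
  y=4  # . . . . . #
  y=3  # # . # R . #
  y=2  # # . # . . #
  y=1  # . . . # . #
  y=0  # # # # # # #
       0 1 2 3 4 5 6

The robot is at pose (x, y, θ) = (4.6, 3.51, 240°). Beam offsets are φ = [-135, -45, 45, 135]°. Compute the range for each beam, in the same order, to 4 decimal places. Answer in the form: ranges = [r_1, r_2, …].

ranges = [5.6837, 0.6212, 2.5985, 1.4494]

beam 1: φ=-135°, α=105°
  cosα=-0.2588 sinα=0.9659 | (4,3) | tMaxX 2.3182 tMaxY 0.5073 | tΔX 3.8637 tΔY 1.0353
    t=0.5073 [y] (4,4)
    t=1.5426 [y] (4,5)
    t=2.3182 [x] (3,5)
    t=2.5778 [y] (3,6)
    t=3.6131 [y] (3,7)
    t=4.6484 [y] (3,8)
    t=5.6837 [y] (3,9) — stop
  → r_1 = 5.6837
beam 2: φ=-45°, α=195°
  cosα=-0.9659 sinα=-0.2588 | (4,3) | tMaxX 0.6212 tMaxY 1.9705 | tΔX 1.0353 tΔY 3.8637
    t=0.6212 [x] (3,3) — stop
  → r_2 = 0.6212
beam 3: φ=45°, α=285°
  cosα=0.2588 sinα=-0.9659 | (4,3) | tMaxX 1.5455 tMaxY 0.5280 | tΔX 3.8637 tΔY 1.0353
    t=0.5280 [y] (4,2)
    t=1.5455 [x] (5,2)
    t=1.5633 [y] (5,1)
    t=2.5985 [y] (5,0) — stop
  → r_3 = 2.5985
beam 4: φ=135°, α=15°
  cosα=0.9659 sinα=0.2588 | (4,3) | tMaxX 0.4141 tMaxY 1.8932 | tΔX 1.0353 tΔY 3.8637
    t=0.4141 [x] (5,3)
    t=1.4494 [x] (6,3) — stop
  → r_4 = 1.4494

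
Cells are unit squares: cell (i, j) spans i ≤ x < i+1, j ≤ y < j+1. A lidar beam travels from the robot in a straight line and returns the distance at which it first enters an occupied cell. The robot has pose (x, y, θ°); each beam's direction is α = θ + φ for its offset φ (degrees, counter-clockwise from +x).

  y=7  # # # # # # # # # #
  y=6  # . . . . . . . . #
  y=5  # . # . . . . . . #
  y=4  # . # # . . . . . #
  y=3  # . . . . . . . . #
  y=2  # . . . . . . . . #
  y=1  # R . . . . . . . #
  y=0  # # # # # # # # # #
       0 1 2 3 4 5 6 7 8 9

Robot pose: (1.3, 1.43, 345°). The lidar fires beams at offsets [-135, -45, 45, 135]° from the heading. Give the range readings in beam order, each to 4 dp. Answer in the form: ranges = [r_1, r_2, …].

ranges = [0.3464, 0.4965, 8.8912, 0.6000]

beam 1: φ=-135°, α=210°
  dir = (cos 210°, sin 210°) = (-0.8660, -0.5000); from cell (1,1)
  next x-line at t=0.3464, next y-line at t=0.8600; Δt_x=1.1547, Δt_y=2.0000
    x: enter (0,1) at t=0.3464 ← occupied
  → r_1 = 0.3464
beam 2: φ=-45°, α=300°
  dir = (cos 300°, sin 300°) = (0.5000, -0.8660); from cell (1,1)
  next x-line at t=1.4000, next y-line at t=0.4965; Δt_x=2.0000, Δt_y=1.1547
    y: enter (1,0) at t=0.4965 ← occupied
  → r_2 = 0.4965
beam 3: φ=45°, α=30°
  dir = (cos 30°, sin 30°) = (0.8660, 0.5000); from cell (1,1)
  next x-line at t=0.8083, next y-line at t=1.1400; Δt_x=1.1547, Δt_y=2.0000
    x: enter (2,1) at t=0.8083
    y: enter (2,2) at t=1.1400
    x: enter (3,2) at t=1.9630
    x: enter (4,2) at t=3.1177
    y: enter (4,3) at t=3.1400
    x: enter (5,3) at t=4.2724
    y: enter (5,4) at t=5.1400
    x: enter (6,4) at t=5.4271
    x: enter (7,4) at t=6.5818
    y: enter (7,5) at t=7.1400
    x: enter (8,5) at t=7.7365
    x: enter (9,5) at t=8.8912 ← occupied
  → r_3 = 8.8912
beam 4: φ=135°, α=120°
  dir = (cos 120°, sin 120°) = (-0.5000, 0.8660); from cell (1,1)
  next x-line at t=0.6000, next y-line at t=0.6582; Δt_x=2.0000, Δt_y=1.1547
    x: enter (0,1) at t=0.6000 ← occupied
  → r_4 = 0.6000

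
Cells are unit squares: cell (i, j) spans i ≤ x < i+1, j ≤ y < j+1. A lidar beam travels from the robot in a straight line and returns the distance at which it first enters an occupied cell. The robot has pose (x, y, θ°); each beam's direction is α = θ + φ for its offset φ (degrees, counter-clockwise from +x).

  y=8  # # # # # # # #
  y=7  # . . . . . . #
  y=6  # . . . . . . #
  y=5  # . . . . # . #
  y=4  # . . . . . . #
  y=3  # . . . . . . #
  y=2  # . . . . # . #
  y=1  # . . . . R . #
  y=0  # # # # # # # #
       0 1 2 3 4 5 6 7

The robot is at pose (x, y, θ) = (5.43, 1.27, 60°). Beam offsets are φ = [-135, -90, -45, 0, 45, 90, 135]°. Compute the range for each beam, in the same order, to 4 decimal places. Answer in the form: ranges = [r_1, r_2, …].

ranges = [0.2795, 0.5400, 1.6254, 0.8429, 0.7558, 5.1153, 1.0432]

beam 1: φ=-135°, α=285°
  dir = (cos 285°, sin 285°) = (0.2588, -0.9659); from cell (5,1)
  next x-line at t=2.2023, next y-line at t=0.2795; Δt_x=3.8637, Δt_y=1.0353
    y: enter (5,0) at t=0.2795 ← occupied
  → r_1 = 0.2795
beam 2: φ=-90°, α=330°
  dir = (cos 330°, sin 330°) = (0.8660, -0.5000); from cell (5,1)
  next x-line at t=0.6582, next y-line at t=0.5400; Δt_x=1.1547, Δt_y=2.0000
    y: enter (5,0) at t=0.5400 ← occupied
  → r_2 = 0.5400
beam 3: φ=-45°, α=15°
  dir = (cos 15°, sin 15°) = (0.9659, 0.2588); from cell (5,1)
  next x-line at t=0.5901, next y-line at t=2.8205; Δt_x=1.0353, Δt_y=3.8637
    x: enter (6,1) at t=0.5901
    x: enter (7,1) at t=1.6254 ← occupied
  → r_3 = 1.6254
beam 4: φ=0°, α=60°
  dir = (cos 60°, sin 60°) = (0.5000, 0.8660); from cell (5,1)
  next x-line at t=1.1400, next y-line at t=0.8429; Δt_x=2.0000, Δt_y=1.1547
    y: enter (5,2) at t=0.8429 ← occupied
  → r_4 = 0.8429
beam 5: φ=45°, α=105°
  dir = (cos 105°, sin 105°) = (-0.2588, 0.9659); from cell (5,1)
  next x-line at t=1.6614, next y-line at t=0.7558; Δt_x=3.8637, Δt_y=1.0353
    y: enter (5,2) at t=0.7558 ← occupied
  → r_5 = 0.7558
beam 6: φ=90°, α=150°
  dir = (cos 150°, sin 150°) = (-0.8660, 0.5000); from cell (5,1)
  next x-line at t=0.4965, next y-line at t=1.4600; Δt_x=1.1547, Δt_y=2.0000
    x: enter (4,1) at t=0.4965
    y: enter (4,2) at t=1.4600
    x: enter (3,2) at t=1.6512
    x: enter (2,2) at t=2.8059
    y: enter (2,3) at t=3.4600
    x: enter (1,3) at t=3.9606
    x: enter (0,3) at t=5.1153 ← occupied
  → r_6 = 5.1153
beam 7: φ=135°, α=195°
  dir = (cos 195°, sin 195°) = (-0.9659, -0.2588); from cell (5,1)
  next x-line at t=0.4452, next y-line at t=1.0432; Δt_x=1.0353, Δt_y=3.8637
    x: enter (4,1) at t=0.4452
    y: enter (4,0) at t=1.0432 ← occupied
  → r_7 = 1.0432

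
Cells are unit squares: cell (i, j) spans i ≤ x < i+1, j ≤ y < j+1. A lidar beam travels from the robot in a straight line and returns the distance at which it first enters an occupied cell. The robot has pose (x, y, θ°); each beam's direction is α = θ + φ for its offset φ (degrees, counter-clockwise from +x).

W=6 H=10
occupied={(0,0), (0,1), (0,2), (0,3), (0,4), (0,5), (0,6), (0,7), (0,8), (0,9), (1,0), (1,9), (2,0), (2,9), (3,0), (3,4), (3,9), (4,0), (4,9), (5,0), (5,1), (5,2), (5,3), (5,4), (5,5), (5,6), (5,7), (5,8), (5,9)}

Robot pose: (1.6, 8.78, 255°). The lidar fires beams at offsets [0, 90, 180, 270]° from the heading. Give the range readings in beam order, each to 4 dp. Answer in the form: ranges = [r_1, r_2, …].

beam 1: φ=0°, α=255°
  d=(-0.2588,-0.9659)  start (1,8)  tX=2.3182 tY=0.8075  stride 1/|dx|=3.8637 1/|dy|=1.0353
    cross y-line → (1,7), t=0.8075
    cross y-line → (1,6), t=1.8428
    cross x-line → (0,6), t=2.3182 (wall)
  → r_1 = 2.3182
beam 2: φ=90°, α=345°
  d=(0.9659,-0.2588)  start (1,8)  tX=0.4141 tY=3.0137  stride 1/|dx|=1.0353 1/|dy|=3.8637
    cross x-line → (2,8), t=0.4141
    cross x-line → (3,8), t=1.4494
    cross x-line → (4,8), t=2.4847
    cross y-line → (4,7), t=3.0137
    cross x-line → (5,7), t=3.5199 (wall)
  → r_2 = 3.5199
beam 3: φ=180°, α=75°
  d=(0.2588,0.9659)  start (1,8)  tX=1.5455 tY=0.2278  stride 1/|dx|=3.8637 1/|dy|=1.0353
    cross y-line → (1,9), t=0.2278 (wall)
  → r_3 = 0.2278
beam 4: φ=270°, α=165°
  d=(-0.9659,0.2588)  start (1,8)  tX=0.6212 tY=0.8500  stride 1/|dx|=1.0353 1/|dy|=3.8637
    cross x-line → (0,8), t=0.6212 (wall)
  → r_4 = 0.6212

ranges = [2.3182, 3.5199, 0.2278, 0.6212]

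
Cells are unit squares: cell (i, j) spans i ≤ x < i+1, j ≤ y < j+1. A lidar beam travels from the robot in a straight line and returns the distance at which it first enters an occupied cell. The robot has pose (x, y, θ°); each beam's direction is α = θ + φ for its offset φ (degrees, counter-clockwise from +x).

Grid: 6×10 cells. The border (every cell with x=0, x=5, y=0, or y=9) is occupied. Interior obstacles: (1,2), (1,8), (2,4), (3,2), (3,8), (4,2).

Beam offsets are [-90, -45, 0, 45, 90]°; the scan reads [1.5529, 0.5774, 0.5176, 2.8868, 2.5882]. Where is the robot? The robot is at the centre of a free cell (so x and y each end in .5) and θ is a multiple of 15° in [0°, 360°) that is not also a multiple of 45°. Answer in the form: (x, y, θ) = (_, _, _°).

Candidates: 26 free-cell centres × 16 headings = 416 poses. Raycast each; keep the one whose scan matches to 4 dp.
  (3.5, 7.5, 195°): beam 1 = 0.5176 ≠ 1.5529 ✗
  (4.5, 7.5, 150°): beam 1 = 1.0000 ≠ 1.5529 ✗
  (2.5, 2.5, 330°): beam 1 = 1.7321 ≠ 1.5529 ✗
  (2.5, 6.5, 330°): beam 1 = 3.0000 ≠ 1.5529 ✗
  …
  (2.5, 5.5, 285°): r_1=1.5529, r_2=0.5774, r_3=0.5176, r_4=2.8868, r_5=2.5882 — all match ✓
Only this pose fits every beam.

(x, y, θ) = (2.5, 5.5, 285°)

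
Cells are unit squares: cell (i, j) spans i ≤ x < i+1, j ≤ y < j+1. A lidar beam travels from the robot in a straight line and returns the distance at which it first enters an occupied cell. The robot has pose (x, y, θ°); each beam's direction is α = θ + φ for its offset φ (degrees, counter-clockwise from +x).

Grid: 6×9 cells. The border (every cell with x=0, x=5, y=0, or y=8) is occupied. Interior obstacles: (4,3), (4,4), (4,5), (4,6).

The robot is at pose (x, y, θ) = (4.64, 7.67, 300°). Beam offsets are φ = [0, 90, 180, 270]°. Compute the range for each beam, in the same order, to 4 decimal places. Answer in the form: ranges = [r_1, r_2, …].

ranges = [0.7200, 0.4157, 0.3811, 4.2031]

beam 1: φ=0°, α=300°
  dir = (cos 300°, sin 300°) = (0.5000, -0.8660); from cell (4,7)
  next x-line at t=0.7200, next y-line at t=0.7736; Δt_x=2.0000, Δt_y=1.1547
    x: enter (5,7) at t=0.7200 ← occupied
  → r_1 = 0.7200
beam 2: φ=90°, α=30°
  dir = (cos 30°, sin 30°) = (0.8660, 0.5000); from cell (4,7)
  next x-line at t=0.4157, next y-line at t=0.6600; Δt_x=1.1547, Δt_y=2.0000
    x: enter (5,7) at t=0.4157 ← occupied
  → r_2 = 0.4157
beam 3: φ=180°, α=120°
  dir = (cos 120°, sin 120°) = (-0.5000, 0.8660); from cell (4,7)
  next x-line at t=1.2800, next y-line at t=0.3811; Δt_x=2.0000, Δt_y=1.1547
    y: enter (4,8) at t=0.3811 ← occupied
  → r_3 = 0.3811
beam 4: φ=270°, α=210°
  dir = (cos 210°, sin 210°) = (-0.8660, -0.5000); from cell (4,7)
  next x-line at t=0.7390, next y-line at t=1.3400; Δt_x=1.1547, Δt_y=2.0000
    x: enter (3,7) at t=0.7390
    y: enter (3,6) at t=1.3400
    x: enter (2,6) at t=1.8937
    x: enter (1,6) at t=3.0484
    y: enter (1,5) at t=3.3400
    x: enter (0,5) at t=4.2031 ← occupied
  → r_4 = 4.2031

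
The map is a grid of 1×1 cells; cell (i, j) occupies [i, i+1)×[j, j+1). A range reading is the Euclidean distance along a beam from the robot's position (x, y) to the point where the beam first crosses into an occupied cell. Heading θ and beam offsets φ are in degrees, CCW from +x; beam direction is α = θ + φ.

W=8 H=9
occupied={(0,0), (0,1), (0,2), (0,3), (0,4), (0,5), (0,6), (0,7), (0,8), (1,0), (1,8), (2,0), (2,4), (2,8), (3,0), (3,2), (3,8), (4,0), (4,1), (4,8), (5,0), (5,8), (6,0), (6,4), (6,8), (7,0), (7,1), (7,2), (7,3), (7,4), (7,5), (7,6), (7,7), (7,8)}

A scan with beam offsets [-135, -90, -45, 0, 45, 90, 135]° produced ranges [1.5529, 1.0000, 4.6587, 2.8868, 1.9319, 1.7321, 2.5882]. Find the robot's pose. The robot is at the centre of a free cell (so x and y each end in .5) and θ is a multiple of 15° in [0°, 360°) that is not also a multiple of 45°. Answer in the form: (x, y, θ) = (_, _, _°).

(x, y, θ) = (5.5, 3.5, 150°)

The pose lattice has 38·16 = 608 candidates. Test each by forward raycasting.
  (5.5, 3.5, 30°): beam 1 = 1.9319 ≠ 1.5529 ✗
  (5.5, 6.5, 330°): beam 1 = 4.6587 ≠ 1.5529 ✗
  (1.5, 7.5, 300°): beam 1 = 0.5176 ≠ 1.5529 ✗
  …
  (5.5, 3.5, 150°): r_1=1.5529, r_2=1.0000, r_3=4.6587, r_4=2.8868, r_5=1.9319, r_6=1.7321, r_7=2.5882 — all match ✓
Only this pose fits every beam.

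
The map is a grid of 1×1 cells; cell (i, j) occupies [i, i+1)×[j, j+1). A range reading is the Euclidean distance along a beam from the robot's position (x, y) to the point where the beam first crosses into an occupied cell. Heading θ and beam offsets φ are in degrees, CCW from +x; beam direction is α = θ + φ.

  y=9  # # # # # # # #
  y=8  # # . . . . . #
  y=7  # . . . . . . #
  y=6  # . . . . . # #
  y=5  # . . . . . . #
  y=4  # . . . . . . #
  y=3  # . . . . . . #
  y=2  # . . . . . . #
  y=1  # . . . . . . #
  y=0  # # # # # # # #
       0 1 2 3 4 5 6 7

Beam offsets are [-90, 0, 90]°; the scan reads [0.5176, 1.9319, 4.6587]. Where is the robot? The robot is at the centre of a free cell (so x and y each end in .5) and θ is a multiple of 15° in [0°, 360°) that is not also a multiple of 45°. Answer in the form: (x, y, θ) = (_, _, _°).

Candidates: 46 free-cell centres × 16 headings = 736 poses. Raycast each; keep the one whose scan matches to 4 dp.
  (3.5, 7.5, 240°): beam 1 = 1.7321 ≠ 0.5176 ✗
  (2.5, 3.5, 345°): beam 1 = 2.5882 ≠ 0.5176 ✗
  (5.5, 6.5, 300°): beam 1 = 5.1962 ≠ 0.5176 ✗
  …
  (1.5, 7.5, 255°): r_1=0.5176, r_2=1.9319, r_3=4.6587 — all match ✓
No second candidate reproduces the full scan.

(x, y, θ) = (1.5, 7.5, 255°)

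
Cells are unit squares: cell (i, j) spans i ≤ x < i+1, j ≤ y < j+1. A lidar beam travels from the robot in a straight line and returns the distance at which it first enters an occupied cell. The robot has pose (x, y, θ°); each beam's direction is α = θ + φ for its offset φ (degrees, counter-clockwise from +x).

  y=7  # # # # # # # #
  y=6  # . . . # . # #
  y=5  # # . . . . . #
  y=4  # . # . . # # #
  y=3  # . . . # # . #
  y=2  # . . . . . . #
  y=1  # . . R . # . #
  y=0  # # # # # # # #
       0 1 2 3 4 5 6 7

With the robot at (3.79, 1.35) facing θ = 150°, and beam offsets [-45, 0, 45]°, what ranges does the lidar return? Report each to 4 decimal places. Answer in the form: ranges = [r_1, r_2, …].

ranges = [3.0523, 3.2216, 1.3523]

beam 1: φ=-45°, α=105°
  d=(-0.2588,0.9659)  start (3,1)  tX=3.0523 tY=0.6729  stride 1/|dx|=3.8637 1/|dy|=1.0353
    cross y-line → (3,2), t=0.6729
    cross y-line → (3,3), t=1.7082
    cross y-line → (3,4), t=2.7435
    cross x-line → (2,4), t=3.0523 (wall)
  → r_1 = 3.0523
beam 2: φ=0°, α=150°
  d=(-0.8660,0.5000)  start (3,1)  tX=0.9122 tY=1.3000  stride 1/|dx|=1.1547 1/|dy|=2.0000
    cross x-line → (2,1), t=0.9122
    cross y-line → (2,2), t=1.3000
    cross x-line → (1,2), t=2.0669
    cross x-line → (0,2), t=3.2216 (wall)
  → r_2 = 3.2216
beam 3: φ=45°, α=195°
  d=(-0.9659,-0.2588)  start (3,1)  tX=0.8179 tY=1.3523  stride 1/|dx|=1.0353 1/|dy|=3.8637
    cross x-line → (2,1), t=0.8179
    cross y-line → (2,0), t=1.3523 (wall)
  → r_3 = 1.3523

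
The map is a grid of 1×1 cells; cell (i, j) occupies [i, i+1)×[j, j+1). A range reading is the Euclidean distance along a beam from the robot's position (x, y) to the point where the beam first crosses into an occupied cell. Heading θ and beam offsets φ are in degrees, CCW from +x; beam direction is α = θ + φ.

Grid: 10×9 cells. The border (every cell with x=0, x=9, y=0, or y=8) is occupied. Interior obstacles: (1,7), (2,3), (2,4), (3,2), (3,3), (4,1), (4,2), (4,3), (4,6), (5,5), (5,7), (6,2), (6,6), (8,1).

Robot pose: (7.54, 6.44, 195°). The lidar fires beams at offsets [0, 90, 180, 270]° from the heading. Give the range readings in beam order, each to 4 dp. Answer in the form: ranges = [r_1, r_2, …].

beam 1: φ=0°, α=195°
  d=(-0.9659,-0.2588)  start (7,6)  tX=0.5590 tY=1.7000  stride 1/|dx|=1.0353 1/|dy|=3.8637
    cross x-line → (6,6), t=0.5590 (wall)
  → r_1 = 0.5590
beam 2: φ=90°, α=285°
  d=(0.2588,-0.9659)  start (7,6)  tX=1.7773 tY=0.4555  stride 1/|dx|=3.8637 1/|dy|=1.0353
    cross y-line → (7,5), t=0.4555
    cross y-line → (7,4), t=1.4908
    cross x-line → (8,4), t=1.7773
    cross y-line → (8,3), t=2.5261
    cross y-line → (8,2), t=3.5614
    cross y-line → (8,1), t=4.5966 (wall)
  → r_2 = 4.5966
beam 3: φ=180°, α=15°
  d=(0.9659,0.2588)  start (7,6)  tX=0.4762 tY=2.1637  stride 1/|dx|=1.0353 1/|dy|=3.8637
    cross x-line → (8,6), t=0.4762
    cross x-line → (9,6), t=1.5115 (wall)
  → r_3 = 1.5115
beam 4: φ=270°, α=105°
  d=(-0.2588,0.9659)  start (7,6)  tX=2.0864 tY=0.5798  stride 1/|dx|=3.8637 1/|dy|=1.0353
    cross y-line → (7,7), t=0.5798
    cross y-line → (7,8), t=1.6150 (wall)
  → r_4 = 1.6150

ranges = [0.5590, 4.5966, 1.5115, 1.6150]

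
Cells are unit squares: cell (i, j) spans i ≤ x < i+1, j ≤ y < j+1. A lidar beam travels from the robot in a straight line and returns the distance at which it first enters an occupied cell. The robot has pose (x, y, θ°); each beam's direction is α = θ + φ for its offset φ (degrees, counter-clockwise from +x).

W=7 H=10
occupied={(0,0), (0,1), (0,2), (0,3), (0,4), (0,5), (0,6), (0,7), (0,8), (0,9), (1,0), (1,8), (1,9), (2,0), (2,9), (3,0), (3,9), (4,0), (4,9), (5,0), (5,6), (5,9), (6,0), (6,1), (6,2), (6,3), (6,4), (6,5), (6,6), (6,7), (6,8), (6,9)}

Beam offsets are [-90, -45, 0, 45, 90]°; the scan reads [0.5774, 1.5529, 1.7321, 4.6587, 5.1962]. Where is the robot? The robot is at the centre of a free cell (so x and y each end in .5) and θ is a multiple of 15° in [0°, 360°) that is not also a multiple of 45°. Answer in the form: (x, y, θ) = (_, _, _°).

Enumerate (i+0.5, j+0.5, θ) over the 38 free cells and 16 admissible headings. For each, cast all 5 beams and compare to the given ranges.
  (5.5, 2.5, 285°): beam 1 = 4.6587 ≠ 0.5774 ✗
  (4.5, 7.5, 300°): beam 1 = 4.0415 ≠ 0.5774 ✗
  (3.5, 4.5, 105°): beam 1 = 2.5882 ≠ 0.5774 ✗
  (3.5, 7.5, 210°): beam 1 = 1.7321 ≠ 0.5774 ✗
  …
  (1.5, 2.5, 300°): r_1=0.5774, r_2=1.5529, r_3=1.7321, r_4=4.6587, r_5=5.1962 — all match ✓
No second candidate reproduces the full scan.

(x, y, θ) = (1.5, 2.5, 300°)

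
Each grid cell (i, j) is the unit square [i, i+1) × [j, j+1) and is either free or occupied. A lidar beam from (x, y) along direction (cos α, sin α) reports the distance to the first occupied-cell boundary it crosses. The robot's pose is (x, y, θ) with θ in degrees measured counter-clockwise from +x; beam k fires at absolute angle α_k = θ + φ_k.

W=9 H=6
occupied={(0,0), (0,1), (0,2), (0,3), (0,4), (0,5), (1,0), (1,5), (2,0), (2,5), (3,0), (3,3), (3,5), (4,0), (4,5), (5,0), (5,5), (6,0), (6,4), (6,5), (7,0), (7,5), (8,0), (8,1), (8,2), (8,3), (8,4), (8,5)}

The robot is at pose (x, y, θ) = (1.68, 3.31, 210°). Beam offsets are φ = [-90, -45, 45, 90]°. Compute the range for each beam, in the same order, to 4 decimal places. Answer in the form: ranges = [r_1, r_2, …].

beam 1: φ=-90°, α=120°
  dir = (cos 120°, sin 120°) = (-0.5000, 0.8660); from cell (1,3)
  next x-line at t=1.3600, next y-line at t=0.7967; Δt_x=2.0000, Δt_y=1.1547
    y: enter (1,4) at t=0.7967
    x: enter (0,4) at t=1.3600 ← occupied
  → r_1 = 1.3600
beam 2: φ=-45°, α=165°
  dir = (cos 165°, sin 165°) = (-0.9659, 0.2588); from cell (1,3)
  next x-line at t=0.7040, next y-line at t=2.6660; Δt_x=1.0353, Δt_y=3.8637
    x: enter (0,3) at t=0.7040 ← occupied
  → r_2 = 0.7040
beam 3: φ=45°, α=255°
  dir = (cos 255°, sin 255°) = (-0.2588, -0.9659); from cell (1,3)
  next x-line at t=2.6273, next y-line at t=0.3209; Δt_x=3.8637, Δt_y=1.0353
    y: enter (1,2) at t=0.3209
    y: enter (1,1) at t=1.3562
    y: enter (1,0) at t=2.3915 ← occupied
  → r_3 = 2.3915
beam 4: φ=90°, α=300°
  dir = (cos 300°, sin 300°) = (0.5000, -0.8660); from cell (1,3)
  next x-line at t=0.6400, next y-line at t=0.3580; Δt_x=2.0000, Δt_y=1.1547
    y: enter (1,2) at t=0.3580
    x: enter (2,2) at t=0.6400
    y: enter (2,1) at t=1.5127
    x: enter (3,1) at t=2.6400
    y: enter (3,0) at t=2.6674 ← occupied
  → r_4 = 2.6674

ranges = [1.3600, 0.7040, 2.3915, 2.6674]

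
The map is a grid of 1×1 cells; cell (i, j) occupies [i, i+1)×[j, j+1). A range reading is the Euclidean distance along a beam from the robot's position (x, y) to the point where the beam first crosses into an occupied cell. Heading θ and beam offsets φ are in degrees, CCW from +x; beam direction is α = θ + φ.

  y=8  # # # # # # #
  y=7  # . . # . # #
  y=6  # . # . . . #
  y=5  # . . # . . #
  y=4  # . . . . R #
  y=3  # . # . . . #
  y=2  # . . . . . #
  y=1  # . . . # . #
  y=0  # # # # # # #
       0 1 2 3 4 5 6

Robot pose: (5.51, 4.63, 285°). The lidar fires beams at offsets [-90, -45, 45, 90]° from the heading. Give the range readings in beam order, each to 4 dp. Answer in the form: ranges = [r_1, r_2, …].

ranges = [2.5985, 4.1916, 0.5658, 0.5073]

beam 1: φ=-90°, α=195°
  direction (-0.9659, -0.2588); cell (5,4); t to first gridline: x 0.5280, y 2.4341 (then +1.0353 / +3.8637)
    (4,4) via x @ 0.5280
    (3,4) via x @ 1.5633
    (3,3) via y @ 2.4341
    (2,3) via x @ 2.5985  # hit
  → r_1 = 2.5985
beam 2: φ=-45°, α=240°
  direction (-0.5000, -0.8660); cell (5,4); t to first gridline: x 1.0200, y 0.7275 (then +2.0000 / +1.1547)
    (5,3) via y @ 0.7275
    (4,3) via x @ 1.0200
    (4,2) via y @ 1.8822
    (3,2) via x @ 3.0200
    (3,1) via y @ 3.0369
    (3,0) via y @ 4.1916  # hit
  → r_2 = 4.1916
beam 3: φ=45°, α=330°
  direction (0.8660, -0.5000); cell (5,4); t to first gridline: x 0.5658, y 1.2600 (then +1.1547 / +2.0000)
    (6,4) via x @ 0.5658  # hit
  → r_3 = 0.5658
beam 4: φ=90°, α=15°
  direction (0.9659, 0.2588); cell (5,4); t to first gridline: x 0.5073, y 1.4296 (then +1.0353 / +3.8637)
    (6,4) via x @ 0.5073  # hit
  → r_4 = 0.5073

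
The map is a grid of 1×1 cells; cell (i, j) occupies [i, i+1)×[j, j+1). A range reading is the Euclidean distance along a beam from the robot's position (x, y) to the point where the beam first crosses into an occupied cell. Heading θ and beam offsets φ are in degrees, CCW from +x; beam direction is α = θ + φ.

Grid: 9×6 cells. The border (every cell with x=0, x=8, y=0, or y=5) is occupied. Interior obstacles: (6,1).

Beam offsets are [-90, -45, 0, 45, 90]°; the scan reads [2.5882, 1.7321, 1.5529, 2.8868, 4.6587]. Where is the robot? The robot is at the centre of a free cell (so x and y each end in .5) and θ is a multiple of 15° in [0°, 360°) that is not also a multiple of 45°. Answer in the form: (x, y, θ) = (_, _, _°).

(x, y, θ) = (3.5, 2.5, 285°)

Candidates: 27 free-cell centres × 16 headings = 432 poses. Raycast each; keep the one whose scan matches to 4 dp.
  (4.5, 4.5, 15°): beam 1 = 3.6235 ≠ 2.5882 ✗
  (2.5, 1.5, 105°): beam 1 = 5.6940 ≠ 2.5882 ✗
  (2.5, 3.5, 150°): beam 1 = 1.7321 ≠ 2.5882 ✗
  (1.5, 3.5, 150°): beam 1 = 1.7321 ≠ 2.5882 ✗
  …
  (3.5, 2.5, 285°): r_1=2.5882, r_2=1.7321, r_3=1.5529, r_4=2.8868, r_5=4.6587 — all match ✓
Only this pose fits every beam.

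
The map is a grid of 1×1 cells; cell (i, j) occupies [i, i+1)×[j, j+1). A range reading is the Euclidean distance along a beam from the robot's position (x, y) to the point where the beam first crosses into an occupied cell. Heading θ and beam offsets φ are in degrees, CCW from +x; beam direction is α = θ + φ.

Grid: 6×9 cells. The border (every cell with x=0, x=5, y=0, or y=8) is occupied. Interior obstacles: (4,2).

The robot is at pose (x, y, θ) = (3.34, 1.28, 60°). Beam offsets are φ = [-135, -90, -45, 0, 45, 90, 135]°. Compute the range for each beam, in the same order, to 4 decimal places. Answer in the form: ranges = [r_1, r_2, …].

beam 1: φ=-135°, α=285°
  cosα=0.2588 sinα=-0.9659 | (3,1) | tMaxX 2.5500 tMaxY 0.2899 | tΔX 3.8637 tΔY 1.0353
    t=0.2899 [y] (3,0) — stop
  → r_1 = 0.2899
beam 2: φ=-90°, α=330°
  cosα=0.8660 sinα=-0.5000 | (3,1) | tMaxX 0.7621 tMaxY 0.5600 | tΔX 1.1547 tΔY 2.0000
    t=0.5600 [y] (3,0) — stop
  → r_2 = 0.5600
beam 3: φ=-45°, α=15°
  cosα=0.9659 sinα=0.2588 | (3,1) | tMaxX 0.6833 tMaxY 2.7819 | tΔX 1.0353 tΔY 3.8637
    t=0.6833 [x] (4,1)
    t=1.7186 [x] (5,1) — stop
  → r_3 = 1.7186
beam 4: φ=0°, α=60°
  cosα=0.5000 sinα=0.8660 | (3,1) | tMaxX 1.3200 tMaxY 0.8314 | tΔX 2.0000 tΔY 1.1547
    t=0.8314 [y] (3,2)
    t=1.3200 [x] (4,2) — stop
  → r_4 = 1.3200
beam 5: φ=45°, α=105°
  cosα=-0.2588 sinα=0.9659 | (3,1) | tMaxX 1.3137 tMaxY 0.7454 | tΔX 3.8637 tΔY 1.0353
    t=0.7454 [y] (3,2)
    t=1.3137 [x] (2,2)
    t=1.7807 [y] (2,3)
    t=2.8160 [y] (2,4)
    t=3.8512 [y] (2,5)
    t=4.8865 [y] (2,6)
    t=5.1774 [x] (1,6)
    t=5.9218 [y] (1,7)
    t=6.9571 [y] (1,8) — stop
  → r_5 = 6.9571
beam 6: φ=90°, α=150°
  cosα=-0.8660 sinα=0.5000 | (3,1) | tMaxX 0.3926 tMaxY 1.4400 | tΔX 1.1547 tΔY 2.0000
    t=0.3926 [x] (2,1)
    t=1.4400 [y] (2,2)
    t=1.5473 [x] (1,2)
    t=2.7020 [x] (0,2) — stop
  → r_6 = 2.7020
beam 7: φ=135°, α=195°
  cosα=-0.9659 sinα=-0.2588 | (3,1) | tMaxX 0.3520 tMaxY 1.0818 | tΔX 1.0353 tΔY 3.8637
    t=0.3520 [x] (2,1)
    t=1.0818 [y] (2,0) — stop
  → r_7 = 1.0818

ranges = [0.2899, 0.5600, 1.7186, 1.3200, 6.9571, 2.7020, 1.0818]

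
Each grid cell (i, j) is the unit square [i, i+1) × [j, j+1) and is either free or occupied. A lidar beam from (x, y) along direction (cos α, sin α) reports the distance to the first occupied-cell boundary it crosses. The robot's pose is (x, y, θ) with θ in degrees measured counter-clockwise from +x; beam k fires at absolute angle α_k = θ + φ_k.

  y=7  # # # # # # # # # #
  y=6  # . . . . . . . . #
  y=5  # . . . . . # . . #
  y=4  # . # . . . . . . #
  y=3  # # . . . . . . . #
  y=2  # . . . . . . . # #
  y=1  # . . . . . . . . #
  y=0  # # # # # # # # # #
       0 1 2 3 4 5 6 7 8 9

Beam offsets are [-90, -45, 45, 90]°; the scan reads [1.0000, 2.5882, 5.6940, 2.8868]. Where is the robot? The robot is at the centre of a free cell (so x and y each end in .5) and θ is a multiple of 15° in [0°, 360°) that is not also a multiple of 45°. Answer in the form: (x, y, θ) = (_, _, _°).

Candidates: 44 free-cell centres × 16 headings = 704 poses. Raycast each; keep the one whose scan matches to 4 dp.
  (6.5, 4.5, 165°): beam 1 = 0.5176 ≠ 1.0000 ✗
  (5.5, 4.5, 345°): beam 1 = 3.6235 ≠ 1.0000 ✗
  (3.5, 4.5, 300°): beam 1 = 0.5774 ≠ 1.0000 ✗
  (5.5, 6.5, 105°): beam 1 = 1.9319 ≠ 1.0000 ✗
  …
  (3.5, 6.5, 240°): r_1=1.0000, r_2=2.5882, r_3=5.6940, r_4=2.8868 — all match ✓
Only this pose fits every beam.

(x, y, θ) = (3.5, 6.5, 240°)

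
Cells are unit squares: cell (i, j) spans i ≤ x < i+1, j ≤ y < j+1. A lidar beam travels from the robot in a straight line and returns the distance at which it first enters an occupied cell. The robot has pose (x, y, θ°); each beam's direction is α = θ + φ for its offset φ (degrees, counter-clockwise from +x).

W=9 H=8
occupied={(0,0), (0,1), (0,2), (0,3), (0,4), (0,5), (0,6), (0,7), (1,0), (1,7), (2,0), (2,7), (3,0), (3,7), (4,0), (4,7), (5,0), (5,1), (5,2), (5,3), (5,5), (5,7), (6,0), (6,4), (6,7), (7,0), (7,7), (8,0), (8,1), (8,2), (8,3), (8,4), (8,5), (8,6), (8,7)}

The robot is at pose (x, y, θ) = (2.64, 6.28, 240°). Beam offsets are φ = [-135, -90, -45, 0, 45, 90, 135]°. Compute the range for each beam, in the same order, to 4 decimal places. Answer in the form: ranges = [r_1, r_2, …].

beam 1: φ=-135°, α=105°
  cosα=-0.2588 sinα=0.9659 | (2,6) | tMaxX 2.4728 tMaxY 0.7454 | tΔX 3.8637 tΔY 1.0353
    t=0.7454 [y] (2,7) — stop
  → r_1 = 0.7454
beam 2: φ=-90°, α=150°
  cosα=-0.8660 sinα=0.5000 | (2,6) | tMaxX 0.7390 tMaxY 1.4400 | tΔX 1.1547 tΔY 2.0000
    t=0.7390 [x] (1,6)
    t=1.4400 [y] (1,7) — stop
  → r_2 = 1.4400
beam 3: φ=-45°, α=195°
  cosα=-0.9659 sinα=-0.2588 | (2,6) | tMaxX 0.6626 tMaxY 1.0818 | tΔX 1.0353 tΔY 3.8637
    t=0.6626 [x] (1,6)
    t=1.0818 [y] (1,5)
    t=1.6979 [x] (0,5) — stop
  → r_3 = 1.6979
beam 4: φ=0°, α=240°
  cosα=-0.5000 sinα=-0.8660 | (2,6) | tMaxX 1.2800 tMaxY 0.3233 | tΔX 2.0000 tΔY 1.1547
    t=0.3233 [y] (2,5)
    t=1.2800 [x] (1,5)
    t=1.4780 [y] (1,4)
    t=2.6327 [y] (1,3)
    t=3.2800 [x] (0,3) — stop
  → r_4 = 3.2800
beam 5: φ=45°, α=285°
  cosα=0.2588 sinα=-0.9659 | (2,6) | tMaxX 1.3909 tMaxY 0.2899 | tΔX 3.8637 tΔY 1.0353
    t=0.2899 [y] (2,5)
    t=1.3252 [y] (2,4)
    t=1.3909 [x] (3,4)
    t=2.3604 [y] (3,3)
    t=3.3957 [y] (3,2)
    t=4.4310 [y] (3,1)
    t=5.2546 [x] (4,1)
    t=5.4663 [y] (4,0) — stop
  → r_5 = 5.4663
beam 6: φ=90°, α=330°
  cosα=0.8660 sinα=-0.5000 | (2,6) | tMaxX 0.4157 tMaxY 0.5600 | tΔX 1.1547 tΔY 2.0000
    t=0.4157 [x] (3,6)
    t=0.5600 [y] (3,5)
    t=1.5704 [x] (4,5)
    t=2.5600 [y] (4,4)
    t=2.7251 [x] (5,4)
    t=3.8798 [x] (6,4) — stop
  → r_6 = 3.8798
beam 7: φ=135°, α=15°
  cosα=0.9659 sinα=0.2588 | (2,6) | tMaxX 0.3727 tMaxY 2.7819 | tΔX 1.0353 tΔY 3.8637
    t=0.3727 [x] (3,6)
    t=1.4080 [x] (4,6)
    t=2.4433 [x] (5,6)
    t=2.7819 [y] (5,7) — stop
  → r_7 = 2.7819

ranges = [0.7454, 1.4400, 1.6979, 3.2800, 5.4663, 3.8798, 2.7819]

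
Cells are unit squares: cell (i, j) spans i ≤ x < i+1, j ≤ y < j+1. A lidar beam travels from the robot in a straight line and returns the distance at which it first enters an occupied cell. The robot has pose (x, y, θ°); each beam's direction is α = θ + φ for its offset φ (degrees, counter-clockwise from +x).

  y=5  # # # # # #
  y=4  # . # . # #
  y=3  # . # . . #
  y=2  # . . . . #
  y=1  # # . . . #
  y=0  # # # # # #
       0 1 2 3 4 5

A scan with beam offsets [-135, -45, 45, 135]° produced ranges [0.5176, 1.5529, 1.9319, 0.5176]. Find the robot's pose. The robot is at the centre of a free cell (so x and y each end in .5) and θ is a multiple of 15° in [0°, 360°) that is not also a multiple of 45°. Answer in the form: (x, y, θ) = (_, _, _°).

Enumerate (i+0.5, j+0.5, θ) over the 12 free cells and 16 admissible headings. For each, cast all 4 beams and compare to the given ranges.
  (2.5, 2.5, 285°): beam 1 = 1.7321 ≠ 0.5176 ✗
  (3.5, 3.5, 150°): beam 1 = 1.5529 ≠ 0.5176 ✗
  (3.5, 4.5, 105°): beam 1 = 0.5774 ≠ 0.5176 ✗
  (1.5, 3.5, 195°): beam 1 = 1.0000 ≠ 0.5176 ✗
  …
  (4.5, 3.5, 240°): r_1=0.5176, r_2=1.5529, r_3=1.9319, r_4=0.5176 — all match ✓
Unique over the lattice → pose = (4.5, 3.5, 240°).

(x, y, θ) = (4.5, 3.5, 240°)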